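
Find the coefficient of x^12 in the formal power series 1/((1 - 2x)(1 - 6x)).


By partial fractions or Cauchy convolution:
The coefficient equals sum_{k=0}^{12} 2^k * 6^(12-k).
= 3265171456

3265171456


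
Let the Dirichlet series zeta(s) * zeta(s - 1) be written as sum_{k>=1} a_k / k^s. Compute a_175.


Convolution gives a_k = sum_{d | k} d * 1 = sum_{d | k} d = sigma(k), the sum of positive divisors of k.
For k = 175, the divisors are 1, 5, 7, 25, 35, 175, so
sigma(175) = 1 + 5 + 7 + 25 + 35 + 175 = 248.

248


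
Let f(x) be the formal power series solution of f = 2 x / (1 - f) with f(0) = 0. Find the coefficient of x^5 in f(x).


Apply Lagrange inversion: f = 2 x * phi(f) with phi(t) = 1/(1 - t), so
[x^n] f = 2^n * (1/n) [t^(n-1)] phi(t)^n = 2^n * (1/n) [t^(n-1)] (1 - t)^(-n) = 2^n * (1/n) C(2n - 2, n - 1) = 2^n * C_{n-1}.
For n = 5: C_4 = C(8, 4) / 5 = 70/5 = 14.
With the 2^5 = 32 factor, the coefficient is 32 * 14 = 448.

448


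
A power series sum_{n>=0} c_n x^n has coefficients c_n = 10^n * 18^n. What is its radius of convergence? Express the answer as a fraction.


By the root test (Cauchy-Hadamard), the radius is R = 1 / limsup_n |c_n|^(1/n).
Here |c_n|^(1/n) = (10^n * 18^n)^(1/n) = 10 * 18 = 180 for all n.
So R = 1/180 = 1/180.

1/180


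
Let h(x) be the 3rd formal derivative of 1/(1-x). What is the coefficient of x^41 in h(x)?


Differentiating 3 times: d^3/dx^3 [1/(1-x)] = 3!/(1-x)^4.
The expansion 1/(1-x)^4 = sum_{k>=0} C(k+3, 3) x^k, so the coefficient of x^n in 3!/(1-x)^4 is 3! * C(n+3, 3).
For n = 41: 6 * C(44, 3) = 6 * 13244 = 79464

79464


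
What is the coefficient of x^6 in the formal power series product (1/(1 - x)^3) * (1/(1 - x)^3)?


Combine the factors: (1/(1 - x)^3) * (1/(1 - x)^3) = 1/(1 - x)^6.
Then use 1/(1 - x)^r = sum_{k>=0} C(k + r - 1, r - 1) x^k with r = 6 and k = 6:
C(11, 5) = 462.

462


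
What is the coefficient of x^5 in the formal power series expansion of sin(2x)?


The Maclaurin series is sin(t) = sum_{k>=0} (-1)^k t^(2k+1) / (2k+1)!, so substituting t = 2x, only odd powers of x are nonzero, with coefficient of x^(2k+1) equal to (-1)^k 2^(2k+1) / (2k+1)!.
Write 5 = 2*2 + 1, giving the coefficient (-1)^2 * 2^5 / 5! = 32/120 = 4/15.

4/15


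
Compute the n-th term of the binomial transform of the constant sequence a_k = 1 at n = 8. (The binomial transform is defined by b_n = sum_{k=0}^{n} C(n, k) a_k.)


With a_k = 1 for all k, b_n = sum_{k=0}^{n} C(n, k) = 2^n by the binomial theorem.
For n = 8: 2^8 = 256.

256


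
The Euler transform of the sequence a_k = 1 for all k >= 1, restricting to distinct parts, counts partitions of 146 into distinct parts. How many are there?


Partitions of 146 into distinct parts can be computed via generating function.
Product (1+x)(1+x^2)(1+x^3)...
The coefficient of x^146 = 14694244

14694244


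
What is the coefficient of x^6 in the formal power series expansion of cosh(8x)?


The Maclaurin series is cosh(t) = sum_{m>=0} t^(2m) / (2m)!, so substituting t = 8x, only even powers of x are nonzero, with coefficient of x^(2m) equal to 8^(2m) / (2m)!.
For x^6 the coefficient is 8^6/6! = 262144/720 = 16384/45.

16384/45


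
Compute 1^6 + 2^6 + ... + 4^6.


This power sum has a closed form given by Faulhaber's formula
sum_{k=1}^{m} k^p = (1 / (p + 1)) * sum_{j=0}^{p} C(p + 1, j) B_j m^(p + 1 - j),
but for small m direct computation is fastest:
1 + 64 + 729 + 4096 = 4890.

4890


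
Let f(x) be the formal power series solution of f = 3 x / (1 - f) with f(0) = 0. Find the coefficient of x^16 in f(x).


Apply Lagrange inversion: f = 3 x * phi(f) with phi(t) = 1/(1 - t), so
[x^n] f = 3^n * (1/n) [t^(n-1)] phi(t)^n = 3^n * (1/n) [t^(n-1)] (1 - t)^(-n) = 3^n * (1/n) C(2n - 2, n - 1) = 3^n * C_{n-1}.
For n = 16: C_15 = C(30, 15) / 16 = 155117520/16 = 9694845.
With the 3^16 = 43046721 factor, the coefficient is 43046721 * 9694845 = 417331287853245.

417331287853245


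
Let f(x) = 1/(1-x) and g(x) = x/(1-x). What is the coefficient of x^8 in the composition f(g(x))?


First simplify the composition: f(g(x)) = 1/(1 - x/(1-x)) = (1-x)/((1-x) - x) = (1-x)/(1-2x).
Now extract the coefficient. Write (1-x)/(1-2x) = 1/(1-2x) - x/(1-2x).
The coefficient of x^n in 1/(1-2x) is 2^n, and in x/(1-2x) is 2^(n-1) (for n >= 1).
So the coefficient of x^8 is 2^8 - 2^7 = 256 - 128 = 128.

128


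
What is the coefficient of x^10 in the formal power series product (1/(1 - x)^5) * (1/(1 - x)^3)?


Combine the factors: (1/(1 - x)^5) * (1/(1 - x)^3) = 1/(1 - x)^8.
Then use 1/(1 - x)^r = sum_{k>=0} C(k + r - 1, r - 1) x^k with r = 8 and k = 10:
C(17, 7) = 19448.

19448


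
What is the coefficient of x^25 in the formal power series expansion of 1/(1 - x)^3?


The negative binomial / multiset identity is
1/(1 - x)^r = sum_{k>=0} C(k + r - 1, r - 1) x^k.
Here r = 3 and k = 25, so the coefficient is
C(25 + 2, 2) = C(27, 2)
= 351

351


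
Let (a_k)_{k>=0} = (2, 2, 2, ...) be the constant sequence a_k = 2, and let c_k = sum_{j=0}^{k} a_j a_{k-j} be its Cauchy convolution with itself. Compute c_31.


Since a_j = 2 for all j >= 0, the convolution sum becomes
c_k = sum_{j=0}^{k} 2 * 2 = 4 * (k + 1).
Equivalently, the generating function of (a_k) is 2/(1 - x) and its square is 4/(1 - x)^2 = sum_{k>=0} 4(k + 1) x^k.
For k = 31: 4 * 32 = 128.

128


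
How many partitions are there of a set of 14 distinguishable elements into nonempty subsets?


Bell_14 can be computed from the Bell triangle or from Dobinski's identity Bell_n = (1/e) * sum_{k>=0} k^n / k!.
Computing Bell_14 = 190899322.

190899322


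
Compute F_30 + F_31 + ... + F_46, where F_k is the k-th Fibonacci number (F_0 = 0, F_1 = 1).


Use the identity sum_{k=0}^{N} F_k = F_{N+2} - 1 (which follows from F_{k+2} - F_{k+1} = F_k). Then
sum_{k=30}^{46} F_k = (F_{48} - 1) - (F_{31} - 1) = F_{48} - F_{31}.
Computing: F_{48} = 4807526976, F_{31} = 1346269, so
Sum = 4807526976 - 1346269 = 4806180707.

4806180707


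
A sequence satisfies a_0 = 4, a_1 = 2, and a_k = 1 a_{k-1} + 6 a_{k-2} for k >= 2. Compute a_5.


The characteristic equation is t^2 - 1 t - 6 = 0, with roots r_1 = 3 and r_2 = -2 (so c_1 = r_1 + r_2, c_2 = -r_1 r_2 as required).
One can use the closed form a_n = A r_1^n + B r_2^n, but direct iteration is more reliable:
a_0 = 4, a_1 = 2, a_2 = 26, a_3 = 38, a_4 = 194, a_5 = 422.
So a_5 = 422.

422


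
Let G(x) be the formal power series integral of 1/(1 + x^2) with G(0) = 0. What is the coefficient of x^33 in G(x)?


1/(1 + x^2) = sum_{j>=0} (-1)^j x^(2j). Integrating termwise with G(0) = 0:
G(x) = sum_{j>=0} (-1)^j x^(2j+1) / (2j+1) = arctan(x).
Only odd powers are nonzero. For x^33 write 33 = 2*16 + 1, giving
(-1)^16 / 33 = 1/33 = 1/33.

1/33


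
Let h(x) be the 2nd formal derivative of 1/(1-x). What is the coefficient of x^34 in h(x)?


Differentiating 2 times: d^2/dx^2 [1/(1-x)] = 2!/(1-x)^3.
The expansion 1/(1-x)^3 = sum_{k>=0} C(k+2, 2) x^k, so the coefficient of x^n in 2!/(1-x)^3 is 2! * C(n+2, 2).
For n = 34: 2 * C(36, 2) = 2 * 630 = 1260

1260


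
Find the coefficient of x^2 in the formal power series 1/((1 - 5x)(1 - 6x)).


By partial fractions or Cauchy convolution:
The coefficient equals sum_{k=0}^{2} 5^k * 6^(2-k).
= 91

91


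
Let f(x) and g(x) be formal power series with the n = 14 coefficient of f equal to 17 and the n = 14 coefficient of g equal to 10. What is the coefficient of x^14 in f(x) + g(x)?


Addition of formal power series is termwise.
The coefficient of x^14 in f + g = 17 + 10
= 27

27


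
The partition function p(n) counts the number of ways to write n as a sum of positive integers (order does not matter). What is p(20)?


Using the generating function prod_{k>=1} 1/(1-x^k), we compute p(20).
By dynamic programming over parts 1 through 20:
p(20) = 627

627


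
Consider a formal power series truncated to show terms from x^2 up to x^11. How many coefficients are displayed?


From x^2 to x^11 inclusive, the count is 11 - 2 + 1 = 10.

10


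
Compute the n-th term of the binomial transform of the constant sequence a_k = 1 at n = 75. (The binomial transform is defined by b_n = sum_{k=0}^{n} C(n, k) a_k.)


With a_k = 1 for all k, b_n = sum_{k=0}^{n} C(n, k) = 2^n by the binomial theorem.
For n = 75: 2^75 = 37778931862957161709568.

37778931862957161709568


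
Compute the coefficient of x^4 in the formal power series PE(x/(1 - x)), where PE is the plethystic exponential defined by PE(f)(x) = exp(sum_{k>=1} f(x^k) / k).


For f(x) = x/(1 - x) we have
sum_{k>=1} f(x^k) / k = sum_{k>=1} (1/k) * x^k / (1 - x^k) = sum_{k, m >= 1} x^(k m) / k,
which after exponentiating simplifies to
PE(x/(1 - x)) = prod_{k>=1} 1 / (1 - x^k).
This is the generating function for the partition function p(n), so the coefficient of x^4 is p(4).
Computing p(4) by dynamic programming over parts 1, 2, ..., 4: p(4) = 5.

5


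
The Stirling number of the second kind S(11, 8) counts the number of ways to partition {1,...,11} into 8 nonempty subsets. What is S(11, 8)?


Using the explicit formula S(n,k) = (1/k!) sum_{j=0}^{k} (-1)^(k-j) C(k,j) j^n:
S(11, 8) = 11880
Equivalently, S(n,k) is n! times the coefficient of x^n in the EGF (e^x - 1)^k / k!.

11880


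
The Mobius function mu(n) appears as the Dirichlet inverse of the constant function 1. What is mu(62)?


62 = 2 * 31 (all distinct primes).
mu(62) = (-1)^2 = 1

1


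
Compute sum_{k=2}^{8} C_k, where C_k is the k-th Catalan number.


C_2 through C_8: 2, 5, 14, 42, 132, 429, 1430
Sum = 2 + 5 + 14 + 42 + 132 + 429 + 1430
= 2054

2054


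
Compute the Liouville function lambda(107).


The Liouville function is lambda(k) = (-1)^Omega(k), where Omega(k) counts the prime factors of k with multiplicity.
Factoring: 107 = 107, so Omega(107) = 1.
lambda(107) = (-1)^1 = -1.

-1


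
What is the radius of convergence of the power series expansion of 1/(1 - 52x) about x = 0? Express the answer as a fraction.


Expanding 1/(1 - 52x) = sum_{k>=0} 52^k x^k, the series converges when |52x| < 1, i.e., |x| < 1/52.
So the radius of convergence is 1/52 = 1/52.

1/52


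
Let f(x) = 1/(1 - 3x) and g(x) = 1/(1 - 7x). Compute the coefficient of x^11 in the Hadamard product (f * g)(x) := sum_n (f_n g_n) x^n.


f has coefficients f_k = 3^k and g has coefficients g_k = 7^k, so the Hadamard product has coefficient (f*g)_k = 3^k * 7^k = 21^k.
For k = 11: 21^11 = 350277500542221.

350277500542221


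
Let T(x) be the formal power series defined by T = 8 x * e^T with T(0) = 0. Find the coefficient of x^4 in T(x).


Apply the Lagrange inversion formula: if T = 8 x * phi(T) with phi(t) = e^t, then
[x^n] T = 8^n * (1/n) [t^(n-1)] phi(t)^n = 8^n * (1/n) [t^(n-1)] e^(n t) = 8^n * (1/n) * n^(n-1) / (n-1)! = 8^n * n^(n-1) / n!.
When c = 1 this is the Cayley count of rooted labeled trees on n vertices, divided by n!.
For n = 4: 8^4 * 4^3 / 4! = 4096 * 64/24 = 32768/3.

32768/3


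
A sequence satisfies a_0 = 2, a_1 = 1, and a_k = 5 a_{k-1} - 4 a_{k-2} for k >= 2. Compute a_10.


The characteristic equation is t^2 - 5 t + 4 = 0, with roots r_1 = 4 and r_2 = 1 (so c_1 = r_1 + r_2, c_2 = -r_1 r_2 as required).
One can use the closed form a_n = A r_1^n + B r_2^n, but direct iteration is more reliable:
a_0 = 2, a_1 = 1, a_2 = -3, a_3 = -19, a_4 = -83, a_5 = -339, a_6 = -1363, a_7 = -5459, a_8 = -21843, a_9 = -87379, a_10 = -349523.
So a_10 = -349523.

-349523


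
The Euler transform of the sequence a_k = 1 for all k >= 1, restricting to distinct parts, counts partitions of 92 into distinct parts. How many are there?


Partitions of 92 into distinct parts can be computed via generating function.
Product (1+x)(1+x^2)(1+x^3)...
The coefficient of x^92 = 225585

225585


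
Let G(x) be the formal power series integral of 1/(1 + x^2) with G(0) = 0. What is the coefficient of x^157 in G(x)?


1/(1 + x^2) = sum_{j>=0} (-1)^j x^(2j). Integrating termwise with G(0) = 0:
G(x) = sum_{j>=0} (-1)^j x^(2j+1) / (2j+1) = arctan(x).
Only odd powers are nonzero. For x^157 write 157 = 2*78 + 1, giving
(-1)^78 / 157 = 1/157 = 1/157.

1/157


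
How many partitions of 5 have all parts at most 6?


Using the generating function (1-x)^(-1)(1-x^2)^(-1)...(1-x^6)^(-1),
the coefficient of x^5 counts these restricted partitions.
Result = 7

7


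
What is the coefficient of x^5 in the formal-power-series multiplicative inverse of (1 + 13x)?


The inverse is 1/(1 + 13x). Apply the geometric identity 1/(1 - y) = sum_{k>=0} y^k with y = -13x:
1/(1 + 13x) = sum_{k>=0} (-13)^k x^k.
So the coefficient of x^5 is (-13)^5 = -371293.

-371293


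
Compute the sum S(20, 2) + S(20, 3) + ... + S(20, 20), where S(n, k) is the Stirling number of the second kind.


By definition, S(n, k) counts partitions of an n-set into exactly k nonempty blocks.
Computing row n = 20 for k = 2..20:
S(20, k): 524287, 580606446, 45232115901, 749206090500, 4306078895384, 11143554045652, 15170932662679, 12011282644725, 5917584964655, 1900842429486, 411016633391, 61068660380, 6302524580, 452329200, 22350954, 741285, 15675, 190, 1
Sum = 51724158235371.

51724158235371


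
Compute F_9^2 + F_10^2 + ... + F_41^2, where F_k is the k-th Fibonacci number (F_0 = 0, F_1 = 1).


There is a standard identity sum_{k=0}^{N} F_k^2 = F_N * F_{N+1} (proved inductively from the telescoping relation F_k^2 = F_k F_{k+1} - F_{k-1} F_k). Then
sum_{k=9}^{41} F_k^2 = F_41 F_42 - F_8 F_9.
Computing: F_41 = 165580141, F_42 = 267914296, F_8 = 21, F_9 = 34.
Sum = 165580141 * 267914296 - 21 * 34 = 44361286907595022.

44361286907595022


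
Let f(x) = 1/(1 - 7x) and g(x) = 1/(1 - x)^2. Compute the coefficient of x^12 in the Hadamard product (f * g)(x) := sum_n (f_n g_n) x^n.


f has coefficients f_k = 7^k. For g = 1/(1 - x)^2 the coefficient is g_k = C(k + 1, 1) = k + 1. The Hadamard coefficient is (f * g)_k = 7^k * (k + 1).
For k = 12: 7^12 * 13 = 13841287201 * 13 = 179936733613.

179936733613


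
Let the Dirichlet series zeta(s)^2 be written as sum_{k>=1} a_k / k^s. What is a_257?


The Dirichlet convolution of the constant function 1 with itself gives (1 * 1)(k) = sum_{d | k} 1 = d(k), the number of positive divisors of k.
Since zeta(s) = sum_{k>=1} 1/k^s, we have zeta(s)^2 = sum_{k>=1} d(k)/k^s, so a_k = d(k).
For k = 257: the divisors are 1, 257.
Count = 2.

2


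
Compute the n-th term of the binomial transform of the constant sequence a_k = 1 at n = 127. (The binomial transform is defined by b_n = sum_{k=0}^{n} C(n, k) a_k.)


With a_k = 1 for all k, b_n = sum_{k=0}^{n} C(n, k) = 2^n by the binomial theorem.
For n = 127: 2^127 = 170141183460469231731687303715884105728.

170141183460469231731687303715884105728


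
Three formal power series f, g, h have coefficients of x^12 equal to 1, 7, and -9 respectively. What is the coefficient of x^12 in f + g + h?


Series addition is componentwise:
1 + 7 + -9
= -1

-1


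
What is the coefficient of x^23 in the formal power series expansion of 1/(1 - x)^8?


The negative binomial / multiset identity is
1/(1 - x)^r = sum_{k>=0} C(k + r - 1, r - 1) x^k.
Here r = 8 and k = 23, so the coefficient is
C(23 + 7, 7) = C(30, 7)
= 2035800

2035800


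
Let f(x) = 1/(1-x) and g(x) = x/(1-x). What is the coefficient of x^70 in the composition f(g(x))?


First simplify the composition: f(g(x)) = 1/(1 - x/(1-x)) = (1-x)/((1-x) - x) = (1-x)/(1-2x).
Now extract the coefficient. Write (1-x)/(1-2x) = 1/(1-2x) - x/(1-2x).
The coefficient of x^n in 1/(1-2x) is 2^n, and in x/(1-2x) is 2^(n-1) (for n >= 1).
So the coefficient of x^70 is 2^70 - 2^69 = 1180591620717411303424 - 590295810358705651712 = 590295810358705651712.

590295810358705651712


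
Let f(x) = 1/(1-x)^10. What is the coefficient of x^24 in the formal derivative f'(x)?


Differentiate: d/dx [ 1/(1-x)^r ] = r / (1-x)^(r+1).
Here r = 10, so f'(x) = 10 / (1-x)^11.
The expansion of 1/(1-x)^(r+1) has coefficient of x^n equal to C(n+r, r).
So the coefficient of x^24 in f'(x) is
10 * C(34, 10) = 10 * 131128140 = 1311281400

1311281400


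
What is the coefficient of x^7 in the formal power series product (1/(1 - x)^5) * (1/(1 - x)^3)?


Combine the factors: (1/(1 - x)^5) * (1/(1 - x)^3) = 1/(1 - x)^8.
Then use 1/(1 - x)^r = sum_{k>=0} C(k + r - 1, r - 1) x^k with r = 8 and k = 7:
C(14, 7) = 3432.

3432


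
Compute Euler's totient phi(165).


phi(n) counts integers in [1, n] coprime to n. Using the multiplicative formula phi(n) = n * prod_{p | n} (1 - 1/p):
165 = 3 * 5 * 11, so
phi(165) = 165 * (1 - 1/3) * (1 - 1/5) * (1 - 1/11) = 80.

80


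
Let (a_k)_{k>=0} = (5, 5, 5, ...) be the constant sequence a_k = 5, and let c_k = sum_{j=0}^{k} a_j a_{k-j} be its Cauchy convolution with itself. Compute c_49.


Since a_j = 5 for all j >= 0, the convolution sum becomes
c_k = sum_{j=0}^{k} 5 * 5 = 25 * (k + 1).
Equivalently, the generating function of (a_k) is 5/(1 - x) and its square is 25/(1 - x)^2 = sum_{k>=0} 25(k + 1) x^k.
For k = 49: 25 * 50 = 1250.

1250


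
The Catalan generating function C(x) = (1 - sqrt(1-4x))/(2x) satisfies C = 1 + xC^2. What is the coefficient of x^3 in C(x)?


Substituting x -> x scales the n-th coefficient by 1, so [x^3] C(x) = C_3.
C_3 = C(2*3, 3)/(4) = 20/4 = 5.
= 5.

5


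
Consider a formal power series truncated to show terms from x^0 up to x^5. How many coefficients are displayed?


From x^0 to x^5 inclusive, the count is 5 - 0 + 1 = 6.

6


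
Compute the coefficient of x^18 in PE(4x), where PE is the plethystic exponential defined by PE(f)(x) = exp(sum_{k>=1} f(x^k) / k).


With f(x) = 4x, the exponent is sum_{k>=1} 4 x^k / k = 4 * (-ln(1 - x)). Exponentiating:
PE(4x) = exp(-4 ln(1 - x)) = 1/(1 - x)^4.
By the negative binomial expansion, [x^n] 1/(1 - x)^4 = C(n + 3, 3).
For n = 18: C(21, 3) = 1330.

1330


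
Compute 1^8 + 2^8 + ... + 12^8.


This power sum has a closed form given by Faulhaber's formula
sum_{k=1}^{m} k^p = (1 / (p + 1)) * sum_{j=0}^{p} C(p + 1, j) B_j m^(p + 1 - j),
but for small m direct computation is fastest:
1 + 256 + 6561 + 65536 + 390625 + 1679616 + 5764801 + 16777216 + 43046721 + 100000000 + 214358881 + 429981696 = 812071910.

812071910


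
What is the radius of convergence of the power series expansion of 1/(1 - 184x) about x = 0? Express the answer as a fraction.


Expanding 1/(1 - 184x) = sum_{k>=0} 184^k x^k, the series converges when |184x| < 1, i.e., |x| < 1/184.
So the radius of convergence is 1/184 = 1/184.

1/184


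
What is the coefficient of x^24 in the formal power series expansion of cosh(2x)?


The Maclaurin series is cosh(t) = sum_{m>=0} t^(2m) / (2m)!, so substituting t = 2x, only even powers of x are nonzero, with coefficient of x^(2m) equal to 2^(2m) / (2m)!.
For x^24 the coefficient is 2^24/24! = 16777216/620448401733239439360000 = 4/147926426347074375.

4/147926426347074375


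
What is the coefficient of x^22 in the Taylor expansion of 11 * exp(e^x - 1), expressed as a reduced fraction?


exp(e^x - 1) = sum_{k>=0} Bell_k x^k / k!, where Bell_k is the k-th Bell number.
So the coefficient of x^22 is 11 * Bell_22 / 22!.
Computing: Bell_22 = 4506715738447323 and 22! = 1124000727777607680000, giving
11 * 4506715738447323/1124000727777607680000 = 88366975263673/2003566359674880000.

88366975263673/2003566359674880000


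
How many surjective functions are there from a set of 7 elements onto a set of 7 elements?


By inclusion-exclusion on which target elements are missed, the number of surjections from an n-set onto a k-set is
surj(n, k) = sum_{j=0}^{k} (-1)^j C(k, j) (k - j)^n.
Equivalently surj(n, k) = k! * S(n, k), where S(n, k) is the Stirling number of the second kind.
For n = 7, k = 7:
S(7, 7) = 1, so
surj = 7! * 1 = 5040 * 1 = 5040.

5040


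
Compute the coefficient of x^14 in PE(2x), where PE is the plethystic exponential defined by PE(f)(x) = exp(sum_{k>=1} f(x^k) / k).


With f(x) = 2x, the exponent is sum_{k>=1} 2 x^k / k = 2 * (-ln(1 - x)). Exponentiating:
PE(2x) = exp(-2 ln(1 - x)) = 1/(1 - x)^2.
By the negative binomial expansion, [x^n] 1/(1 - x)^2 = C(n + 1, 1).
For n = 14: C(15, 1) = 15.

15


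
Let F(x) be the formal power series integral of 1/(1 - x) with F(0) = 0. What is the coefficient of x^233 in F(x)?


1/(1 - x) = sum_{k>=0} x^k. Integrating termwise and using F(0) = 0 gives
F(x) = sum_{k>=0} x^(k+1) / (k+1) = sum_{m>=1} x^m / m = -ln(1 - x).
So the coefficient of x^233 is 1/233 = 1/233.

1/233


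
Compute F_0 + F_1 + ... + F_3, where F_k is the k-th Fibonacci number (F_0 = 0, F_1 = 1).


Use the identity sum_{k=0}^{N} F_k = F_{N+2} - 1 (which follows from F_{k+2} - F_{k+1} = F_k). Then
sum_{k=0}^{3} F_k = (F_{5} - 1) - (F_{1} - 1) = F_{5} - F_{1}.
Computing: F_{5} = 5, F_{1} = 1, so
Sum = 5 - 1 = 4.

4


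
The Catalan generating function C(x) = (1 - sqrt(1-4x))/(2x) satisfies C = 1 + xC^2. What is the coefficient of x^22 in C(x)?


Substituting x -> x scales the n-th coefficient by 1, so [x^22] C(x) = C_22.
C_22 = C(2*22, 22)/(23) = 2104098963720/23 = 91482563640.
= 91482563640.

91482563640


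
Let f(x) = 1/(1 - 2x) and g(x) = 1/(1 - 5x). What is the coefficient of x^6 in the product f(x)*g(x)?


The coefficient of x^n in f*g is the Cauchy product: sum_{k=0}^{n} a^k * b^(n-k).
With a=2, b=5, n=6:
sum_{k=0}^{6} 2^k * 5^(6-k)
= 25999

25999


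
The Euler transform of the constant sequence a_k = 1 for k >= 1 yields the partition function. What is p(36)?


The Euler transform converts the sequence a_k = 1 into the number of integer partitions.
Using the recurrence or dynamic programming:
p(36) = 17977

17977


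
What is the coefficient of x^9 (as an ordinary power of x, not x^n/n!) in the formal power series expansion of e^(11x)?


The exponential series is e^y = sum_{k>=0} y^k / k!. Substituting y = 11x gives
e^(11x) = sum_{k>=0} 11^k x^k / k!.
So the coefficient of x^n is a^n/n! with a = 11, n = 9:
11^9 / 9! = 2357947691/362880 = 2357947691/362880

2357947691/362880


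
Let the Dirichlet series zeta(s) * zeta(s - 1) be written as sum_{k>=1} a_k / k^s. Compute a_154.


Convolution gives a_k = sum_{d | k} d * 1 = sum_{d | k} d = sigma(k), the sum of positive divisors of k.
For k = 154, the divisors are 1, 2, 7, 11, 14, 22, 77, 154, so
sigma(154) = 1 + 2 + 7 + 11 + 14 + 22 + 77 + 154 = 288.

288


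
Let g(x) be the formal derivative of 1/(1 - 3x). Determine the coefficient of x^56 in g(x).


Differentiate termwise: d/dx sum_{k>=0} 3^k x^k = sum_{k>=1} k 3^k x^(k-1) = sum_{j>=0} (j+1) 3^(j+1) x^j.
Equivalently, d/dx [1/(1 - 3x)] = 3/(1 - 3x)^2.
For j = 56: 57 * 3^57 = 57 * 1570042899082081611640534563 = 89492445247678651863510470091.

89492445247678651863510470091


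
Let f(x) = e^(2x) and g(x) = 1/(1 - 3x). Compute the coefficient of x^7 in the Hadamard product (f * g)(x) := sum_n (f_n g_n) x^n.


Expanding: f_k = 2^k/k! (from e^(2x)) and g_k = 3^k (from 1/(1 - 3x)). So the Hadamard coefficient (f * g)_k = 2^k 3^k / k! = (6)^k / k!.
For k = 7: 6^7/7! = 279936/5040 = 1944/35.

1944/35


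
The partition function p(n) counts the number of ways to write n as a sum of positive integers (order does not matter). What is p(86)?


Using the generating function prod_{k>=1} 1/(1-x^k), we compute p(86).
By dynamic programming over parts 1 through 86:
p(86) = 34262962

34262962


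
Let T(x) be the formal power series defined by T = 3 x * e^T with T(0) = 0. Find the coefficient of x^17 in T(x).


Apply the Lagrange inversion formula: if T = 3 x * phi(T) with phi(t) = e^t, then
[x^n] T = 3^n * (1/n) [t^(n-1)] phi(t)^n = 3^n * (1/n) [t^(n-1)] e^(n t) = 3^n * (1/n) * n^(n-1) / (n-1)! = 3^n * n^(n-1) / n!.
When c = 1 this is the Cayley count of rooted labeled trees on n vertices, divided by n!.
For n = 17: 3^17 * 17^16 / 17! = 129140163 * 48661191875666868481/355687428096000 = 507069656305809338282571/28700672000.

507069656305809338282571/28700672000


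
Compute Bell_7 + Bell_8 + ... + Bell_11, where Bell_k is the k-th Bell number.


Recall Bell_k counts set partitions of a k-set (with Bell_0 = 1 by convention).
Bell_7 through Bell_11: 877, 4140, 21147, 115975, 678570
Sum = 877 + 4140 + 21147 + 115975 + 678570 = 820709.

820709


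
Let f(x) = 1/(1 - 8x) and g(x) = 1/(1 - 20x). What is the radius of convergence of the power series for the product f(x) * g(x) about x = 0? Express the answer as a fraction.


The radius of 1/(1 - 8x) is 1/8 (nearest singularity at x = 1/8), and the radius of 1/(1 - 20x) is 1/20.
The product f(x)*g(x) = 1/((1 - 8x)(1 - 20x)) has singularities at both 1/8 and 1/20, so its radius of convergence is the distance to the nearest one:
min(1/8, 1/20) = 1/20.

1/20


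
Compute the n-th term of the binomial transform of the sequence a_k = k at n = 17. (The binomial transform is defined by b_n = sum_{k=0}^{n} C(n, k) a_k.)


With a_k = k, b_n = sum_{k=0}^{n} C(n, k) k. Using k * C(n, k) = n * C(n-1, k-1) gives b_n = n * sum_{k>=1} C(n-1, k-1) = n * 2^(n-1).
For n = 17: 17 * 2^16 = 17 * 65536 = 1114112.

1114112


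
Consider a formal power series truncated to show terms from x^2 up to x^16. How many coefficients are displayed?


From x^2 to x^16 inclusive, the count is 16 - 2 + 1 = 15.

15


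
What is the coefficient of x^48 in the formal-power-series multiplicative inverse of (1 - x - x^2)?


Let the inverse be f(x) = sum_{k>=0} a_k x^k. From f(x) * (1 - x - x^2) = 1 and matching coefficients:
 x^0: a_0 = 1.
 x^1: a_1 - a_0 = 0, so a_1 = 1.
 x^k (k >= 2): a_k - a_{k-1} - a_{k-2} = 0, i.e. a_k = a_{k-1} + a_{k-2}.
This is the Fibonacci-type recurrence shifted so that a_0 = a_1 = 1.
Iterating: a_0=1, a_1=1, a_2=2, a_3=3, a_4=5, a_5=8, a_6=13, a_7=21, a_8=34, a_9=55, ...
a_48 = 7778742049.

7778742049


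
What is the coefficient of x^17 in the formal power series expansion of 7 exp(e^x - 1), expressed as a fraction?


exp(e^x - 1) is the exponential generating function for the Bell numbers Bell_k: exp(e^x - 1) = sum_{k>=0} Bell_k x^k / k!.
So the coefficient of x^17 in 7 exp(e^x - 1) is 7 Bell_17 / 17!.
Computing: Bell_17 = 82864869804 and 17! = 355687428096000, giving
7 * 82864869804/355687428096000 = 255755771/156828672000.

255755771/156828672000


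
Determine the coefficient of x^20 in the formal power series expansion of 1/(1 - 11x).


The geometric series identity gives 1/(1 - c x) = sum_{k>=0} c^k x^k, so the coefficient of x^k is c^k.
Here c = 11 and k = 20.
Computing: 11^20 = 672749994932560009201

672749994932560009201


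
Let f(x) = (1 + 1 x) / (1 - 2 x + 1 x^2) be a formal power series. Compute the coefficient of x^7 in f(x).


Write f(x) = sum_{k>=0} a_k x^k. Multiplying both sides by 1 - 2 x + 1 x^2 gives
(1 - 2 x + 1 x^2) sum_{k>=0} a_k x^k = 1 + 1 x.
Matching coefficients:
 x^0: a_0 = 1
 x^1: a_1 - 2 a_0 = 1  =>  a_1 = 2*1 + 1 = 3
 x^k (k >= 2): a_k = 2 a_{k-1} - 1 a_{k-2}.
Iterating: a_2 = 5, a_3 = 7, a_4 = 9, a_5 = 11, a_6 = 13, a_7 = 15.
So the coefficient of x^7 is 15.

15


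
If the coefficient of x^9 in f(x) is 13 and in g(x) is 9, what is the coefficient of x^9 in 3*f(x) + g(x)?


Scalar multiplication scales coefficients: 3 * 13 = 39.
Then add the g coefficient: 39 + 9
= 48

48


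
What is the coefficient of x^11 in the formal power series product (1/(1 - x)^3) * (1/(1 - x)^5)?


Combine the factors: (1/(1 - x)^3) * (1/(1 - x)^5) = 1/(1 - x)^8.
Then use 1/(1 - x)^r = sum_{k>=0} C(k + r - 1, r - 1) x^k with r = 8 and k = 11:
C(18, 7) = 31824.

31824


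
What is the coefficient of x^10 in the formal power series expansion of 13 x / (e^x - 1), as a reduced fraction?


The exponential generating function for Bernoulli numbers is
x / (e^x - 1) = sum_{k>=0} B_k x^k / k!.
So the coefficient of x^10 in 13 x / (e^x - 1) is 13 B_10 / 10!.
Computing: B_10 = 5/66, 10! = 3628800, giving
13 * 5/66 / 3628800 = 13/47900160.

13/47900160


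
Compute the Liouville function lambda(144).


The Liouville function is lambda(k) = (-1)^Omega(k), where Omega(k) counts the prime factors of k with multiplicity.
Factoring: 144 = 2 * 2 * 2 * 2 * 3 * 3, so Omega(144) = 6.
lambda(144) = (-1)^6 = 1.

1


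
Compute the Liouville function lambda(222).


The Liouville function is lambda(k) = (-1)^Omega(k), where Omega(k) counts the prime factors of k with multiplicity.
Factoring: 222 = 2 * 3 * 37, so Omega(222) = 3.
lambda(222) = (-1)^3 = -1.

-1


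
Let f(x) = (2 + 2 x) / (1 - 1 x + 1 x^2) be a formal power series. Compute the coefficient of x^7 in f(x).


Write f(x) = sum_{k>=0} a_k x^k. Multiplying both sides by 1 - 1 x + 1 x^2 gives
(1 - 1 x + 1 x^2) sum_{k>=0} a_k x^k = 2 + 2 x.
Matching coefficients:
 x^0: a_0 = 2
 x^1: a_1 - 1 a_0 = 2  =>  a_1 = 1*2 + 2 = 4
 x^k (k >= 2): a_k = 1 a_{k-1} - 1 a_{k-2}.
Iterating: a_2 = 2, a_3 = -2, a_4 = -4, a_5 = -2, a_6 = 2, a_7 = 4.
So the coefficient of x^7 is 4.

4


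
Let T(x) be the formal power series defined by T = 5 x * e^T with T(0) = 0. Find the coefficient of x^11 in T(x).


Apply the Lagrange inversion formula: if T = 5 x * phi(T) with phi(t) = e^t, then
[x^n] T = 5^n * (1/n) [t^(n-1)] phi(t)^n = 5^n * (1/n) [t^(n-1)] e^(n t) = 5^n * (1/n) * n^(n-1) / (n-1)! = 5^n * n^(n-1) / n!.
When c = 1 this is the Cayley count of rooted labeled trees on n vertices, divided by n!.
For n = 11: 5^11 * 11^10 / 11! = 48828125 * 25937424601/39916800 = 4605366583984375/145152.

4605366583984375/145152


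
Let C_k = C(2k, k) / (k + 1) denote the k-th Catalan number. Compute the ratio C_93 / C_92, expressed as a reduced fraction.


Using C_k = (2k)! / (k! (k+1)!), the ratio C_{k+1}/C_k simplifies to
C_{k+1}/C_k = [(2k+2)! / ((k+1)! (k+2)!)] * [k! (k+1)! / (2k)!]
 = (2k+2)(2k+1) / ((k+1)(k+2)) = 2(2k+1) / (k+2).
For k = 92: 2(2*92 + 1) / (92 + 2) = 370/94 = 185/47.

185/47


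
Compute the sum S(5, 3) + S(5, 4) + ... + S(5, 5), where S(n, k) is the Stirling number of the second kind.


By definition, S(n, k) counts partitions of an n-set into exactly k nonempty blocks.
Computing row n = 5 for k = 3..5:
S(5, k): 25, 10, 1
Sum = 36.

36


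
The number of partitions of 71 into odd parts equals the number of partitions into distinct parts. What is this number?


Computing partitions of 71 into odd parts (1, 3, 5, ...):
Using the generating function prod_{k>=0} 1/(1-x^(2k+1)),
the count is 32992

32992


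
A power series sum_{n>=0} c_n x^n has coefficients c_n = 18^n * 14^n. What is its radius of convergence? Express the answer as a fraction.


By the root test (Cauchy-Hadamard), the radius is R = 1 / limsup_n |c_n|^(1/n).
Here |c_n|^(1/n) = (18^n * 14^n)^(1/n) = 18 * 14 = 252 for all n.
So R = 1/252 = 1/252.

1/252


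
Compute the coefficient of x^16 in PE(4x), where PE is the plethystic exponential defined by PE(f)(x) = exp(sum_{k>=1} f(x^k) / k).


With f(x) = 4x, the exponent is sum_{k>=1} 4 x^k / k = 4 * (-ln(1 - x)). Exponentiating:
PE(4x) = exp(-4 ln(1 - x)) = 1/(1 - x)^4.
By the negative binomial expansion, [x^n] 1/(1 - x)^4 = C(n + 3, 3).
For n = 16: C(19, 3) = 969.

969


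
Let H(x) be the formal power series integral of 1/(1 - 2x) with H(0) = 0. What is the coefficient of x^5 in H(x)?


1/(1 - 2x) = sum_{k>=0} 2^k x^k. Integrating termwise with H(0) = 0:
H(x) = sum_{k>=0} 2^k x^(k+1) / (k+1) = sum_{m>=1} 2^(m-1) x^m / m.
For m = 5: 2^4/5 = 16/5 = 16/5.

16/5


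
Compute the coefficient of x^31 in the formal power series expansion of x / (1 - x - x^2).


Let f(x) = sum_{k>=0} a_k x^k. Multiplying f(x) * (1 - x - x^2) = x and matching coefficients gives a_0 = 0, a_1 = 1, and a_k = a_{k-1} + a_{k-2} for k >= 2. These are the Fibonacci numbers F_k.
Iterating from F_0 = 0, F_1 = 1:
F_0=0, F_1=1, F_2=1, F_3=2, F_4=3, F_5=5, F_6=8, F_7=13, F_8=21, F_9=34, ...
F_31 = 1346269.

1346269


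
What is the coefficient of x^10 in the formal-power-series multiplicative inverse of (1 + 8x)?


The inverse is 1/(1 + 8x). Apply the geometric identity 1/(1 - y) = sum_{k>=0} y^k with y = -8x:
1/(1 + 8x) = sum_{k>=0} (-8)^k x^k.
So the coefficient of x^10 is (-8)^10 = 1073741824.

1073741824


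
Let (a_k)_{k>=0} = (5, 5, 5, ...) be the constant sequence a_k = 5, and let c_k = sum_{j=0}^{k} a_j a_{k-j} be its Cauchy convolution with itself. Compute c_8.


Since a_j = 5 for all j >= 0, the convolution sum becomes
c_k = sum_{j=0}^{k} 5 * 5 = 25 * (k + 1).
Equivalently, the generating function of (a_k) is 5/(1 - x) and its square is 25/(1 - x)^2 = sum_{k>=0} 25(k + 1) x^k.
For k = 8: 25 * 9 = 225.

225


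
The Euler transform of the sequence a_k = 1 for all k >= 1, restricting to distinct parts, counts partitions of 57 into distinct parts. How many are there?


Partitions of 57 into distinct parts can be computed via generating function.
Product (1+x)(1+x^2)(1+x^3)...
The coefficient of x^57 = 7917

7917


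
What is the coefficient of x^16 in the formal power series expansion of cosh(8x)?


The Maclaurin series is cosh(t) = sum_{m>=0} t^(2m) / (2m)!, so substituting t = 8x, only even powers of x are nonzero, with coefficient of x^(2m) equal to 8^(2m) / (2m)!.
For x^16 the coefficient is 8^16/16! = 281474976710656/20922789888000 = 8589934592/638512875.

8589934592/638512875


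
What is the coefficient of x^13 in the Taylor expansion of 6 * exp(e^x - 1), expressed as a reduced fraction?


exp(e^x - 1) = sum_{k>=0} Bell_k x^k / k!, where Bell_k is the k-th Bell number.
So the coefficient of x^13 is 6 * Bell_13 / 13!.
Computing: Bell_13 = 27644437 and 13! = 6227020800, giving
6 * 27644437/6227020800 = 27644437/1037836800.

27644437/1037836800


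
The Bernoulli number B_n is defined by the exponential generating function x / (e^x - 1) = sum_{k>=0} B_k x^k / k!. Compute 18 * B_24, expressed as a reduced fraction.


Bernoulli numbers can also be computed recursively via B_0 = 1 and sum_{j=0}^{m} C(m+1, j) B_j = 0 for m >= 1. Odd-index Bernoulli numbers vanish for k >= 3.
Computing B_24 = -236364091/2730, so 18 * B_24 = 18 * -236364091/2730 = -709092273/455.

-709092273/455


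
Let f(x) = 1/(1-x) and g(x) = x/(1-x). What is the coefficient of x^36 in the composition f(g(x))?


First simplify the composition: f(g(x)) = 1/(1 - x/(1-x)) = (1-x)/((1-x) - x) = (1-x)/(1-2x).
Now extract the coefficient. Write (1-x)/(1-2x) = 1/(1-2x) - x/(1-2x).
The coefficient of x^n in 1/(1-2x) is 2^n, and in x/(1-2x) is 2^(n-1) (for n >= 1).
So the coefficient of x^36 is 2^36 - 2^35 = 68719476736 - 34359738368 = 34359738368.

34359738368


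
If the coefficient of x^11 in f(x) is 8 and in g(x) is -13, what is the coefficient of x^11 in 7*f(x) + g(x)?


Scalar multiplication scales coefficients: 7 * 8 = 56.
Then add the g coefficient: 56 + -13
= 43

43


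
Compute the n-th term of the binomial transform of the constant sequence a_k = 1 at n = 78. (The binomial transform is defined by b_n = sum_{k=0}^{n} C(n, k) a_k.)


With a_k = 1 for all k, b_n = sum_{k=0}^{n} C(n, k) = 2^n by the binomial theorem.
For n = 78: 2^78 = 302231454903657293676544.

302231454903657293676544


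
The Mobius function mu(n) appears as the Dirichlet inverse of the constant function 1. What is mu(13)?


13 = 13 (all distinct primes).
mu(13) = (-1)^1 = -1

-1


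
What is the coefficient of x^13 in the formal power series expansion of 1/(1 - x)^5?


The expansion 1/(1 - x)^r = sum_{k>=0} C(k + r - 1, r - 1) x^k follows from the multiset / negative-binomial theorem (or from repeated differentiation of the geometric series).
For r = 5 and k = 13:
C(17, 4) = 355687428096000 / (24 * 6227020800) = 2380.

2380


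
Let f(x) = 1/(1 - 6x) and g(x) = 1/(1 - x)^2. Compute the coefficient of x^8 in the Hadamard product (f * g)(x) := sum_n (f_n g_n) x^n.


f has coefficients f_k = 6^k. For g = 1/(1 - x)^2 the coefficient is g_k = C(k + 1, 1) = k + 1. The Hadamard coefficient is (f * g)_k = 6^k * (k + 1).
For k = 8: 6^8 * 9 = 1679616 * 9 = 15116544.

15116544


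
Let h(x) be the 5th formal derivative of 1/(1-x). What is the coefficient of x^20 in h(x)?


Differentiating 5 times: d^5/dx^5 [1/(1-x)] = 5!/(1-x)^6.
The expansion 1/(1-x)^6 = sum_{k>=0} C(k+5, 5) x^k, so the coefficient of x^n in 5!/(1-x)^6 is 5! * C(n+5, 5).
For n = 20: 120 * C(25, 5) = 120 * 53130 = 6375600

6375600


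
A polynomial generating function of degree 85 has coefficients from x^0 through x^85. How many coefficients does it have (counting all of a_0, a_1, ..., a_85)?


A polynomial of degree 85 takes the form a_0 + a_1 x + ... + a_85 x^85.
The number of coefficients is 85 + 1 = 86.

86


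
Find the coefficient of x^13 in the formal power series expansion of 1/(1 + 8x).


Write 1/(1 + c x) = 1/(1 - (-c) x) and apply the geometric-series identity
1/(1 - y) = sum_{k>=0} y^k to get 1/(1 + c x) = sum_{k>=0} (-c)^k x^k.
So the coefficient of x^k is (-c)^k = (-1)^k * c^k.
Here c = 8 and k = 13:
(-8)^13 = -1 * 549755813888 = -549755813888

-549755813888


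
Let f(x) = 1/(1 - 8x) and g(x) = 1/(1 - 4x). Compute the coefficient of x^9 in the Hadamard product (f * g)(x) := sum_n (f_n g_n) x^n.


f has coefficients f_k = 8^k and g has coefficients g_k = 4^k, so the Hadamard product has coefficient (f*g)_k = 8^k * 4^k = 32^k.
For k = 9: 32^9 = 35184372088832.

35184372088832


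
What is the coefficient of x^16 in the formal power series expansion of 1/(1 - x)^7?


The negative binomial / multiset identity is
1/(1 - x)^r = sum_{k>=0} C(k + r - 1, r - 1) x^k.
Here r = 7 and k = 16, so the coefficient is
C(16 + 6, 6) = C(22, 6)
= 74613

74613


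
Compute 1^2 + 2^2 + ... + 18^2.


This power sum has a closed form given by Faulhaber's formula
sum_{k=1}^{m} k^p = (1 / (p + 1)) * sum_{j=0}^{p} C(p + 1, j) B_j m^(p + 1 - j),
but for small m direct computation is fastest:
1 + 4 + 9 + 16 + 25 + 36 + 49 + 64 + 81 + 100 + 121 + 144 + 169 + 196 + 225 + 256 + 289 + 324 = 2109.

2109


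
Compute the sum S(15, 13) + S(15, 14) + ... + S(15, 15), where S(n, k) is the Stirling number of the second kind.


By definition, S(n, k) counts partitions of an n-set into exactly k nonempty blocks.
Computing row n = 15 for k = 13..15:
S(15, k): 4550, 105, 1
Sum = 4656.

4656


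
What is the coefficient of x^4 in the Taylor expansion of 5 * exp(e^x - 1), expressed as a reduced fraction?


exp(e^x - 1) = sum_{k>=0} Bell_k x^k / k!, where Bell_k is the k-th Bell number.
So the coefficient of x^4 is 5 * Bell_4 / 4!.
Computing: Bell_4 = 15 and 4! = 24, giving
5 * 15/24 = 25/8.

25/8


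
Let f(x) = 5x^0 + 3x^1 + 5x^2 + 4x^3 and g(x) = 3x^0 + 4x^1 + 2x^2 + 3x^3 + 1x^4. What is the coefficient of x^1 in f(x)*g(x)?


Cauchy product at x^1:
5*4 + 3*3
= 29

29


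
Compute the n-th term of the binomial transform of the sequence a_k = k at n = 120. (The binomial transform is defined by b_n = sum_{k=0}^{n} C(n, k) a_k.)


With a_k = k, b_n = sum_{k=0}^{n} C(n, k) k. Using k * C(n, k) = n * C(n-1, k-1) gives b_n = n * sum_{k>=1} C(n-1, k-1) = n * 2^(n-1).
For n = 120: 120 * 2^119 = 120 * 664613997892457936451903530140172288 = 79753679747094952374228423616820674560.

79753679747094952374228423616820674560


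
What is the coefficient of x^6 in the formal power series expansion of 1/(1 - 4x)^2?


The general identity 1/(1 - c x)^r = sum_{k>=0} c^k C(k + r - 1, r - 1) x^k follows by substituting y = c x into 1/(1 - y)^r = sum_{k>=0} C(k + r - 1, r - 1) y^k.
For c = 4, r = 2, k = 6:
4^6 * C(7, 1) = 4096 * 7 = 28672.

28672


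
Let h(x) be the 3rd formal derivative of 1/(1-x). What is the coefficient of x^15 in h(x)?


Differentiating 3 times: d^3/dx^3 [1/(1-x)] = 3!/(1-x)^4.
The expansion 1/(1-x)^4 = sum_{k>=0} C(k+3, 3) x^k, so the coefficient of x^n in 3!/(1-x)^4 is 3! * C(n+3, 3).
For n = 15: 6 * C(18, 3) = 6 * 816 = 4896

4896


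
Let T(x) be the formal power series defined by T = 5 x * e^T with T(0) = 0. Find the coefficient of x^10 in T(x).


Apply the Lagrange inversion formula: if T = 5 x * phi(T) with phi(t) = e^t, then
[x^n] T = 5^n * (1/n) [t^(n-1)] phi(t)^n = 5^n * (1/n) [t^(n-1)] e^(n t) = 5^n * (1/n) * n^(n-1) / (n-1)! = 5^n * n^(n-1) / n!.
When c = 1 this is the Cayley count of rooted labeled trees on n vertices, divided by n!.
For n = 10: 5^10 * 10^9 / 10! = 9765625 * 1000000000/3628800 = 1525878906250/567.

1525878906250/567
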